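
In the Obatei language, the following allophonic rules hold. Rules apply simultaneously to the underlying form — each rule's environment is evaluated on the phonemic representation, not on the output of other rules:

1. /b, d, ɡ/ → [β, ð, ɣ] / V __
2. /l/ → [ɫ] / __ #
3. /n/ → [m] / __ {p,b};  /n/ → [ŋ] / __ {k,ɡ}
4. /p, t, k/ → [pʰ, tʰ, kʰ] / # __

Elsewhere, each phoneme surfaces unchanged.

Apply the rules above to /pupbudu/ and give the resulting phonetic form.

Rule 4 applies to /p/ (word-initial: word-initially) → [pʰ].
/u/ (between /p/ and /p/): no rule targets it → [u].
/p/ (between /u/ and /b/) fails the environment for rule 4, so it stays [p].
/b/ (between /p/ and /u/): rule 1 targets it, but not immediately after a vowel → unchanged [b].
/u/ stays [u].
Rule 1 applies to /d/ (between /u/ and /u/: immediately after a vowel) → [ð].
/u/ (word-final) is unaffected → [u].

[pʰupbuðu]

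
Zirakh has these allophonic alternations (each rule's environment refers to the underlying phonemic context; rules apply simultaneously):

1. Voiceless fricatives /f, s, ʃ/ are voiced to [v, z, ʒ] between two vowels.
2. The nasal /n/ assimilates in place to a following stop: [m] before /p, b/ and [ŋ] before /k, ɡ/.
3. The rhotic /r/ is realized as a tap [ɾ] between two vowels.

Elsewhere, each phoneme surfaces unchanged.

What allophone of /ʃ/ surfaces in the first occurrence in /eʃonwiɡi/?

[ʒ]

/ʃ/ meets the environment for rule 1 (between two vowels) → [ʒ].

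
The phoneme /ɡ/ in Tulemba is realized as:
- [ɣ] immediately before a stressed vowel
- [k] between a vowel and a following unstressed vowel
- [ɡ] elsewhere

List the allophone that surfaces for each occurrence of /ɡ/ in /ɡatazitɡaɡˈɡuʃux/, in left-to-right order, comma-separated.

Occurrence 1 (position 1): no conditioning environment matches → elsewhere allophone [ɡ].
Occurrence 2 (position 8): no conditioning environment matches → elsewhere allophone [ɡ].
Occurrence 3 (position 10): no conditioning environment matches → elsewhere allophone [ɡ].
Occurrence 4 (position 11): immediately before a stressed vowel → [ɣ].

[ɡ], [ɡ], [ɡ], [ɣ]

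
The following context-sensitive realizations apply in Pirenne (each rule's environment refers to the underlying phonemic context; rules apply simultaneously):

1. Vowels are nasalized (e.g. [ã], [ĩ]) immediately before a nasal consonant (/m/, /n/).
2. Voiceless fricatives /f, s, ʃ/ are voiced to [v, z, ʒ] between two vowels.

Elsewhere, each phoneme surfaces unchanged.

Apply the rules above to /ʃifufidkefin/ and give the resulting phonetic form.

[ʃivuvidkevĩn]

/ʃ/ (word-initial) fails the environment for rule 2, so it stays [ʃ].
/i/ (between /ʃ/ and /f/) fails the environment for rule 1, so it stays [i].
/f/ meets the environment for rule 2 (between two vowels) → [v].
/u/ — between /f/ and /f/; rule 1 does not apply here → [u].
/f/ (between /u/ and /i/) occurs between two vowels → [v] by rule 2.
/i/ (between /f/ and /d/) is in the target of rule 1 but the environment (before a nasal consonant) is not met → [i].
/d/ — not in any rule's target class → [d].
/k/ (between /d/ and /e/): no rule targets it → [k].
/e/ (between /k/ and /f/) is in the target of rule 1 but the environment (before a nasal consonant) is not met → [e].
/f/ — between /e/ and /i/, between two vowels — surfaces as [v] (rule 2).
/i/ (between /f/ and /n/): before a nasal consonant, so rule 1 applies → [ĩ].
/n/ (word-final): no rule targets it → [n].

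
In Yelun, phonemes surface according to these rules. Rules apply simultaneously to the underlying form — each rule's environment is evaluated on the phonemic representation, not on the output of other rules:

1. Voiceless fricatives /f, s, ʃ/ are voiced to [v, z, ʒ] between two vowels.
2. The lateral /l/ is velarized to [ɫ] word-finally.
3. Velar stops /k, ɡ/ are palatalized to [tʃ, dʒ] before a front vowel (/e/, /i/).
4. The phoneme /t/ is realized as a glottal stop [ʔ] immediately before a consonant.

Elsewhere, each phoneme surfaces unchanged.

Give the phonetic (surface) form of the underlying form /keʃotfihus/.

/k/ meets the environment for rule 3 (before a front vowel) → [tʃ].
/e/ (between /k/ and /ʃ/): no rule targets it → [e].
/ʃ/ (between /e/ and /o/): between two vowels, so rule 1 applies → [ʒ].
/o/ stays [o].
/t/ (between /o/ and /f/) occurs immediately before a consonant → [ʔ] by rule 4.
/f/ — between /t/ and /i/; rule 1 does not apply here → [f].
/i/ — not in any rule's target class → [i].
/h/ (between /i/ and /u/): no rule targets it → [h].
/u/ stays [u].
/s/ (word-final) fails the environment for rule 1, so it stays [s].

[tʃeʒoʔfihus]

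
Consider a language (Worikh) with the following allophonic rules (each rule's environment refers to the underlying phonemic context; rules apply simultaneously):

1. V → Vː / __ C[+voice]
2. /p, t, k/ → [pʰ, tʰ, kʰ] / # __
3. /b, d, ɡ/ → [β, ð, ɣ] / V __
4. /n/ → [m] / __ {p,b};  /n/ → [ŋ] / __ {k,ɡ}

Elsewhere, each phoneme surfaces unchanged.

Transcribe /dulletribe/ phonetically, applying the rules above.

/d/ (word-initial) is in the target of rule 3 but the environment (immediately after a vowel) is not met → [d].
/u/ (between /d/ and /l/): before a voiced consonant, so rule 1 applies → [uː].
/l/ stays [l].
/l/ (between /l/ and /e/): no rule targets it → [l].
/e/ (between /l/ and /t/) fails the environment for rule 1, so it stays [e].
/t/ (between /e/ and /r/) fails the environment for rule 2, so it stays [t].
/r/ stays [r].
Rule 1 applies to /i/ (between /r/ and /b/: before a voiced consonant) → [iː].
/b/ (between /i/ and /e/): immediately after a vowel, so rule 3 applies → [β].
/e/ (word-final): rule 1 targets it, but not before a voiced consonant → unchanged [e].

[duːlletriːβe]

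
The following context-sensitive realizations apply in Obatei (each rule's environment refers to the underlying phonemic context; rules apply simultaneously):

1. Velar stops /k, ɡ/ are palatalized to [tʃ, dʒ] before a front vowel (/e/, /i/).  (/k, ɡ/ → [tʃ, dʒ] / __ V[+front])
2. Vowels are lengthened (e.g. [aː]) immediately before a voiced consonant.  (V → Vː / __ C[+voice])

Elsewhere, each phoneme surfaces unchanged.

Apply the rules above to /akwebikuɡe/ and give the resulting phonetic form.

/a/ (word-initial) fails the environment for rule 2, so it stays [a].
/k/ — between /a/ and /w/; rule 1 does not apply here → [k].
/e/ — between /w/ and /b/, before a voiced consonant — surfaces as [eː] (rule 2).
/i/ (between /b/ and /k/): rule 2 targets it, but not before a voiced consonant → unchanged [i].
/k/ (between /i/ and /u/) is in the target of rule 1 but the environment (before a front vowel) is not met → [k].
/u/ (between /k/ and /ɡ/): before a voiced consonant, so rule 2 applies → [uː].
/ɡ/ — between /u/ and /e/, before a front vowel — surfaces as [dʒ] (rule 1).
/e/ — word-final; rule 2 does not apply here → [e].

[akweːbikuːdʒe]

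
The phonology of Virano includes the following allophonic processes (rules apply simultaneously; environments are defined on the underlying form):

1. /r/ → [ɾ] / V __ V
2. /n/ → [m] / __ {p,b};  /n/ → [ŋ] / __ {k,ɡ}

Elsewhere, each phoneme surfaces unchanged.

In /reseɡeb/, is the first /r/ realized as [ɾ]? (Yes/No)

/r/ (word-initial) fails the environment for rule 1, so it stays [r].
The actual realization is [r], not [ɾ].

No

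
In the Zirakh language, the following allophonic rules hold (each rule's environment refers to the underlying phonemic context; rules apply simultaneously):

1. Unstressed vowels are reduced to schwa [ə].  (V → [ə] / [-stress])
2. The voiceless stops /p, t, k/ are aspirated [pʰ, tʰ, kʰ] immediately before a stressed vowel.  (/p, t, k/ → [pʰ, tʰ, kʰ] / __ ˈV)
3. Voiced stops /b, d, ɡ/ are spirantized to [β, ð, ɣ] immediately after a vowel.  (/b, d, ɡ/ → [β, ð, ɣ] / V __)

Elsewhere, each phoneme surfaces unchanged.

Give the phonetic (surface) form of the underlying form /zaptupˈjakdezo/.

[zəptəpˈjakdəzə]

/z/ — not in any rule's target class → [z].
Rule 1 applies to /a/ (between /z/ and /p/: in an unstressed syllable) → [ə].
/p/ (between /a/ and /t/): rule 2 targets it, but not immediately before a stressed vowel → unchanged [p].
/t/ (between /p/ and /u/) is in the target of rule 2 but the environment (immediately before a stressed vowel) is not met → [t].
/u/ meets the environment for rule 1 (in an unstressed syllable) → [ə].
/p/ (between /u/ and /j/) fails the environment for rule 2, so it stays [p].
/j/ (between /p/ and /a/): no rule targets it → [j].
/a/ (between /j/ and /k/) fails the environment for rule 1, so it stays [a].
/k/ (between /a/ and /d/) fails the environment for rule 2, so it stays [k].
/d/ (between /k/ and /e/) is in the target of rule 3 but the environment (immediately after a vowel) is not met → [d].
/e/ (between /d/ and /z/): in an unstressed syllable, so rule 1 applies → [ə].
/z/ (between /e/ and /o/): no rule targets it → [z].
/o/ — word-final, in an unstressed syllable — surfaces as [ə] (rule 1).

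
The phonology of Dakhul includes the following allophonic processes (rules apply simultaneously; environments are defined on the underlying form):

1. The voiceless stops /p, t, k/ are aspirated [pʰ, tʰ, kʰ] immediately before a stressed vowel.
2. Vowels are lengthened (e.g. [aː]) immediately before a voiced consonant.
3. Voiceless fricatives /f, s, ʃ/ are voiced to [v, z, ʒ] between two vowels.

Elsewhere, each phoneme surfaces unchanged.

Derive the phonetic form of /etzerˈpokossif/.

[etzeːrˈpʰokossif]

/e/ (word-initial) fails the environment for rule 2, so it stays [e].
/t/ (between /e/ and /z/) is in the target of rule 1 but the environment (immediately before a stressed vowel) is not met → [t].
/z/ — not in any rule's target class → [z].
Rule 2 applies to /e/ (between /z/ and /r/: before a voiced consonant) → [eː].
/r/ (between /e/ and /p/) is unaffected → [r].
/p/ (between /r/ and /o/) occurs immediately before a stressed vowel → [pʰ] by rule 1.
/o/ (between /p/ and /k/) is in the target of rule 2 but the environment (before a voiced consonant) is not met → [o].
/k/ (between /o/ and /o/) fails the environment for rule 1, so it stays [k].
/o/ — between /k/ and /s/; rule 2 does not apply here → [o].
/s/ (between /o/ and /s/): rule 3 targets it, but not between two vowels → unchanged [s].
/s/ (between /s/ and /i/): rule 3 targets it, but not between two vowels → unchanged [s].
/i/ (between /s/ and /f/) is in the target of rule 2 but the environment (before a voiced consonant) is not met → [i].
/f/ — word-final; rule 3 does not apply here → [f].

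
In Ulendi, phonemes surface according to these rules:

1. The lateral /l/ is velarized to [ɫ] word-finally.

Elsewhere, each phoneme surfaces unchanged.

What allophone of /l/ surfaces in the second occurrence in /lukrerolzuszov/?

[l]

/l/ (between /o/ and /z/): rule 1 targets it, but not word-finally → unchanged [l].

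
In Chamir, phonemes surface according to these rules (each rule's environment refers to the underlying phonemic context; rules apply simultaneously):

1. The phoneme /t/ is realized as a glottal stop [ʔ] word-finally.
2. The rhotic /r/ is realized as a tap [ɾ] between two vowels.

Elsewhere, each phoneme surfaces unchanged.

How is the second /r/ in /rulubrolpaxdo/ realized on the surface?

/r/ (between /b/ and /o/) fails the environment for rule 2, so it stays [r].

[r]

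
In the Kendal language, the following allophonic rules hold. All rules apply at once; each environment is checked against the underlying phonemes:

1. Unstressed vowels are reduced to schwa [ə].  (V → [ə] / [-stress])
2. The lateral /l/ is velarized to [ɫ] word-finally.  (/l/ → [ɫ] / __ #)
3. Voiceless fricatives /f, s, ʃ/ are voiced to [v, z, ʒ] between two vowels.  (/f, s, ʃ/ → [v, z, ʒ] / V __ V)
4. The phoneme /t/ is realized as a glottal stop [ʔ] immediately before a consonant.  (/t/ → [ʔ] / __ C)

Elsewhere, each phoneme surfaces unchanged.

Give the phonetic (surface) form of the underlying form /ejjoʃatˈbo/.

/e/ — word-initial, in an unstressed syllable — surfaces as [ə] (rule 1).
/j/ (between /e/ and /j/): no rule targets it → [j].
/j/ (between /j/ and /o/) is unaffected → [j].
Rule 1 applies to /o/ (between /j/ and /ʃ/: in an unstressed syllable) → [ə].
/ʃ/ — between /o/ and /a/, between two vowels — surfaces as [ʒ] (rule 3).
/a/ (between /ʃ/ and /t/): in an unstressed syllable, so rule 1 applies → [ə].
/t/ (between /a/ and /b/): immediately before a consonant, so rule 4 applies → [ʔ].
/b/ stays [b].
/o/ (word-final) fails the environment for rule 1, so it stays [o].

[əjjəʒəʔˈbo]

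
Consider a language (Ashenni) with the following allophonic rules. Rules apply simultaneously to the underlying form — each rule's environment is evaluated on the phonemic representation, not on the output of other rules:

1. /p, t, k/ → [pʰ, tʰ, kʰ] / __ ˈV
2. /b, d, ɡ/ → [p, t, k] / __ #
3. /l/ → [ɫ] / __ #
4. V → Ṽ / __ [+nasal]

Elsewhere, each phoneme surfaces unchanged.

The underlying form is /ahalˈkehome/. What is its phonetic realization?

[ahalˈkʰehõme]

/a/ (word-initial) fails the environment for rule 4, so it stays [a].
/h/ (between /a/ and /a/) is unaffected → [h].
/a/ (between /h/ and /l/): rule 4 targets it, but not before a nasal consonant → unchanged [a].
/l/ (between /a/ and /k/) is in the target of rule 3 but the environment (word-finally) is not met → [l].
/k/ (between /l/ and /e/): immediately before a stressed vowel, so rule 1 applies → [kʰ].
/e/ (between /k/ and /h/) is in the target of rule 4 but the environment (before a nasal consonant) is not met → [e].
/h/ stays [h].
/o/ (between /h/ and /m/) occurs before a nasal consonant → [õ] by rule 4.
/m/ (between /o/ and /e/) is unaffected → [m].
/e/ (word-final): rule 4 targets it, but not before a nasal consonant → unchanged [e].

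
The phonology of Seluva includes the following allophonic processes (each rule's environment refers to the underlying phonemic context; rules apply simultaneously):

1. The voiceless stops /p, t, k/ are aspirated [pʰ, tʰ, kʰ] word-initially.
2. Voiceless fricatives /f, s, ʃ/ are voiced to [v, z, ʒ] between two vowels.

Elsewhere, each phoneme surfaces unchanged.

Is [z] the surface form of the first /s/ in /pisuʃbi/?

Yes

/s/ (between /i/ and /u/): between two vowels, so rule 2 applies → [z].
The actual realization is [z], which matches [z].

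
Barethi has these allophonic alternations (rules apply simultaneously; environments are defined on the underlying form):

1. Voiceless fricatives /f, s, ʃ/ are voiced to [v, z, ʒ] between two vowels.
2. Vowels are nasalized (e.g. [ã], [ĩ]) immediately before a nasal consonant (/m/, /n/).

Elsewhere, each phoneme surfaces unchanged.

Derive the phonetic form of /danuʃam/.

/d/ — not in any rule's target class → [d].
/a/ meets the environment for rule 2 (before a nasal consonant) → [ã].
/n/ stays [n].
/u/ (between /n/ and /ʃ/) fails the environment for rule 2, so it stays [u].
/ʃ/ meets the environment for rule 1 (between two vowels) → [ʒ].
/a/ (between /ʃ/ and /m/): before a nasal consonant, so rule 2 applies → [ã].
/m/ (word-final): no rule targets it → [m].

[dãnuʒãm]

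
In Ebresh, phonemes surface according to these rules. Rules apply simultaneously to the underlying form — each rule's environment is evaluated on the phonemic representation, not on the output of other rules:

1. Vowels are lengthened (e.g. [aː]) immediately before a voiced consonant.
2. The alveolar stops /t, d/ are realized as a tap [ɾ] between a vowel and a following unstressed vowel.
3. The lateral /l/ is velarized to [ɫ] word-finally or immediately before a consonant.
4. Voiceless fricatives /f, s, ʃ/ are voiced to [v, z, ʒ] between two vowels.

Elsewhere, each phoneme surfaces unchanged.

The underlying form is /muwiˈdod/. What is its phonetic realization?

[muːwiːˈdoːd]

/m/ stays [m].
/u/ (between /m/ and /w/) occurs before a voiced consonant → [uː] by rule 1.
/w/ stays [w].
Rule 1 applies to /i/ (between /w/ and /d/: before a voiced consonant) → [iː].
/d/ (between /i/ and /o/): rule 2 targets it, but not between a vowel and a following unstressed vowel → unchanged [d].
/o/ — between /d/ and /d/, before a voiced consonant — surfaces as [oː] (rule 1).
/d/ (word-final) is in the target of rule 2 but the environment (between a vowel and a following unstressed vowel) is not met → [d].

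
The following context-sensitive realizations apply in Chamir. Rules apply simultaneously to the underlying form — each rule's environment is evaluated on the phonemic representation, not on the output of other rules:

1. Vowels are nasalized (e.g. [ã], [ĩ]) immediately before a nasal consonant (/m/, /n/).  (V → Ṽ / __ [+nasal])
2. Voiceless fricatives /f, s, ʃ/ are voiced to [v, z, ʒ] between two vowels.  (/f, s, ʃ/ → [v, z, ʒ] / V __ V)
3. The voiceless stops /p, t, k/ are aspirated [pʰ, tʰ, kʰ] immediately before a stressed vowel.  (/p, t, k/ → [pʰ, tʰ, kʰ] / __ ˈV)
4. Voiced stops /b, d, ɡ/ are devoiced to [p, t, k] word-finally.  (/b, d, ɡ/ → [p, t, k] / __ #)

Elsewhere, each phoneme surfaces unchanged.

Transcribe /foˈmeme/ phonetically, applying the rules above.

/f/ (word-initial) fails the environment for rule 2, so it stays [f].
/o/ meets the environment for rule 1 (before a nasal consonant) → [õ].
/m/ — not in any rule's target class → [m].
/e/ — between /m/ and /m/, before a nasal consonant — surfaces as [ẽ] (rule 1).
/m/ (between /e/ and /e/) is unaffected → [m].
/e/ — word-final; rule 1 does not apply here → [e].

[fõˈmẽme]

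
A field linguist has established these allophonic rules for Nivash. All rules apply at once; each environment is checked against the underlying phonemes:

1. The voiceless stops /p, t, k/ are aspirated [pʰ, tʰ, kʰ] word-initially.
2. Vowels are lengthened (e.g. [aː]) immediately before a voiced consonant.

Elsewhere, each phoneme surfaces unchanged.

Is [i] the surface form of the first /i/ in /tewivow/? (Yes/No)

/i/ (between /w/ and /v/) occurs before a voiced consonant → [iː] by rule 2.
The actual realization is [iː], not [i].

No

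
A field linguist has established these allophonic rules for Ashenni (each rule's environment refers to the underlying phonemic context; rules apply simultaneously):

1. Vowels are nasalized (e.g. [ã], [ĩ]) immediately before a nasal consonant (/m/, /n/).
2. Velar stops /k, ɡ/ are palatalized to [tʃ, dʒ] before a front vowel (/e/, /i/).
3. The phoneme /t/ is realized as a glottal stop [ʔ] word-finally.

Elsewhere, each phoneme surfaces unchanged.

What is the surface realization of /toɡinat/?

[todʒĩnaʔ]

/t/ — word-initial; rule 3 does not apply here → [t].
/o/ (between /t/ and /ɡ/) fails the environment for rule 1, so it stays [o].
/ɡ/ meets the environment for rule 2 (before a front vowel) → [dʒ].
/i/ — between /ɡ/ and /n/, before a nasal consonant — surfaces as [ĩ] (rule 1).
/a/ (between /n/ and /t/) is in the target of rule 1 but the environment (before a nasal consonant) is not met → [a].
/t/ — word-final, word-finally — surfaces as [ʔ] (rule 3).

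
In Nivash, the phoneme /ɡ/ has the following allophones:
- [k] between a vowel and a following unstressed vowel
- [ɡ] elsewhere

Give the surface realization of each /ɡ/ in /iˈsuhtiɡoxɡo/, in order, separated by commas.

[k], [ɡ]

Occurrence 1 (position 7): between a vowel and a following unstressed vowel → [k].
Occurrence 2 (position 10): no conditioning environment matches → elsewhere allophone [ɡ].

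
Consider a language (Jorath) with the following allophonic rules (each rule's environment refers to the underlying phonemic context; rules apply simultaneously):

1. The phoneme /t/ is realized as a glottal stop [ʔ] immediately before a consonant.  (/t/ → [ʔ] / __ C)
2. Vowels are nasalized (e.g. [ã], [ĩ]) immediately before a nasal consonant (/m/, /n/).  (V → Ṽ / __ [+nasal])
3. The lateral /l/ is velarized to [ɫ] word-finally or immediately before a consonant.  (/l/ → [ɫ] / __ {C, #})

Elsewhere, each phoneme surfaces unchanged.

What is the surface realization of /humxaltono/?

/h/ (word-initial) is unaffected → [h].
/u/ — between /h/ and /m/, before a nasal consonant — surfaces as [ũ] (rule 2).
/m/ (between /u/ and /x/) is unaffected → [m].
/x/ (between /m/ and /a/) is unaffected → [x].
/a/ (between /x/ and /l/) is in the target of rule 2 but the environment (before a nasal consonant) is not met → [a].
Rule 3 applies to /l/ (between /a/ and /t/: word-finally or immediately before a consonant) → [ɫ].
/t/ (between /l/ and /o/) is in the target of rule 1 but the environment (immediately before a consonant) is not met → [t].
/o/ (between /t/ and /n/) occurs before a nasal consonant → [õ] by rule 2.
/n/ (between /o/ and /o/) is unaffected → [n].
/o/ — word-final; rule 2 does not apply here → [o].

[hũmxaɫtõno]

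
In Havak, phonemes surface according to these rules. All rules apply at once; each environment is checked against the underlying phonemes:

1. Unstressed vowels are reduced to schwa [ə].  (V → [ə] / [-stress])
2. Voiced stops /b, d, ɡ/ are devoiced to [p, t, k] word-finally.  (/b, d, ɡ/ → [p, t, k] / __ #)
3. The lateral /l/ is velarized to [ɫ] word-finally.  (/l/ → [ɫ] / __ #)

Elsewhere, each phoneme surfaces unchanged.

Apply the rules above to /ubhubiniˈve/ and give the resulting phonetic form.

[əbhəbənəˈve]

/u/ (word-initial) occurs in an unstressed syllable → [ə] by rule 1.
/b/ (between /u/ and /h/) fails the environment for rule 2, so it stays [b].
/h/ stays [h].
/u/ (between /h/ and /b/) occurs in an unstressed syllable → [ə] by rule 1.
/b/ (between /u/ and /i/) is in the target of rule 2 but the environment (word-finally) is not met → [b].
/i/ meets the environment for rule 1 (in an unstressed syllable) → [ə].
/n/ — not in any rule's target class → [n].
/i/ — between /n/ and /v/, in an unstressed syllable — surfaces as [ə] (rule 1).
/v/ — not in any rule's target class → [v].
/e/ (word-final) is in the target of rule 1 but the environment (in an unstressed syllable) is not met → [e].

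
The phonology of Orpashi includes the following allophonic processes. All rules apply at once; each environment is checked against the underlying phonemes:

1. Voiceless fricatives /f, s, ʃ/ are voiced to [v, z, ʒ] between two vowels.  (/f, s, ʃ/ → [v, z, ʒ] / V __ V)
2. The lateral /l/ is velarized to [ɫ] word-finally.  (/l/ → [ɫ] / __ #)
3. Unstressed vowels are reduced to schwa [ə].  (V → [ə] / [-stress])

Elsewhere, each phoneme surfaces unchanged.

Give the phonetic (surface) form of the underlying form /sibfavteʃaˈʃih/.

[səbfəvtəʒəˈʒih]

/s/ — word-initial; rule 1 does not apply here → [s].
/i/ meets the environment for rule 3 (in an unstressed syllable) → [ə].
/b/ (between /i/ and /f/): no rule targets it → [b].
/f/ (between /b/ and /a/) fails the environment for rule 1, so it stays [f].
/a/ (between /f/ and /v/) occurs in an unstressed syllable → [ə] by rule 3.
/v/ (between /a/ and /t/) is unaffected → [v].
/t/ — not in any rule's target class → [t].
Rule 3 applies to /e/ (between /t/ and /ʃ/: in an unstressed syllable) → [ə].
/ʃ/ (between /e/ and /a/): between two vowels, so rule 1 applies → [ʒ].
/a/ (between /ʃ/ and /ʃ/) occurs in an unstressed syllable → [ə] by rule 3.
Rule 1 applies to /ʃ/ (between /a/ and /i/: between two vowels) → [ʒ].
/i/ (between /ʃ/ and /h/) is in the target of rule 3 but the environment (in an unstressed syllable) is not met → [i].
/h/ (word-final) is unaffected → [h].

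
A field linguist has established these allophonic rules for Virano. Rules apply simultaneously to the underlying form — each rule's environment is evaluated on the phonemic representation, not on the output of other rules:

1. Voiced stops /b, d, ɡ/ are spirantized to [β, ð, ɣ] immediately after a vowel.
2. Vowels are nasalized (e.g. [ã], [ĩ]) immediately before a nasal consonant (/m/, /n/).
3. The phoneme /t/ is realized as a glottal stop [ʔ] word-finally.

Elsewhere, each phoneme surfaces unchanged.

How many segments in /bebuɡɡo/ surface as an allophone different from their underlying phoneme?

Segments that undergo a rule: /b/ → [β] (rule 1); /ɡ/ → [ɣ] (rule 1).
All other segments surface unchanged.

2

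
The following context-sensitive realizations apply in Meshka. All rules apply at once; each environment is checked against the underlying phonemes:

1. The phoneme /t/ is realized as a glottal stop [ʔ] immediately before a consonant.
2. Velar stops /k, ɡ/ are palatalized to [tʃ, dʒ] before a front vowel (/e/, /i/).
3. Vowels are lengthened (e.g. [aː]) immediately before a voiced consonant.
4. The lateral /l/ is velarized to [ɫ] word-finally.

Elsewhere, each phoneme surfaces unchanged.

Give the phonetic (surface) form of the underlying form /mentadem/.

/m/ (word-initial) is unaffected → [m].
Rule 3 applies to /e/ (between /m/ and /n/: before a voiced consonant) → [eː].
/n/ (between /e/ and /t/): no rule targets it → [n].
/t/ (between /n/ and /a/) fails the environment for rule 1, so it stays [t].
/a/ (between /t/ and /d/) occurs before a voiced consonant → [aː] by rule 3.
/d/ (between /a/ and /e/) is unaffected → [d].
/e/ — between /d/ and /m/, before a voiced consonant — surfaces as [eː] (rule 3).
/m/ — not in any rule's target class → [m].

[meːntaːdeːm]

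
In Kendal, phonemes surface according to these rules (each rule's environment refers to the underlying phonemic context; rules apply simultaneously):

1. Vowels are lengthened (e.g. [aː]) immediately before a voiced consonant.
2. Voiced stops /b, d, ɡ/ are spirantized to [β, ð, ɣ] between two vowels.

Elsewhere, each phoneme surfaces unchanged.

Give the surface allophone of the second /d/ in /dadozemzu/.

/d/ (between /a/ and /o/): between two vowels, so rule 2 applies → [ð].

[ð]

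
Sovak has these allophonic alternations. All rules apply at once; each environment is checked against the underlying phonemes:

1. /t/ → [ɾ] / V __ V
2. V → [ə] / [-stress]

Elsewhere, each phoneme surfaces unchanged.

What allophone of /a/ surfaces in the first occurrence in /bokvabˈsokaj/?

[ə]

/a/ (between /v/ and /b/): in an unstressed syllable, so rule 2 applies → [ə].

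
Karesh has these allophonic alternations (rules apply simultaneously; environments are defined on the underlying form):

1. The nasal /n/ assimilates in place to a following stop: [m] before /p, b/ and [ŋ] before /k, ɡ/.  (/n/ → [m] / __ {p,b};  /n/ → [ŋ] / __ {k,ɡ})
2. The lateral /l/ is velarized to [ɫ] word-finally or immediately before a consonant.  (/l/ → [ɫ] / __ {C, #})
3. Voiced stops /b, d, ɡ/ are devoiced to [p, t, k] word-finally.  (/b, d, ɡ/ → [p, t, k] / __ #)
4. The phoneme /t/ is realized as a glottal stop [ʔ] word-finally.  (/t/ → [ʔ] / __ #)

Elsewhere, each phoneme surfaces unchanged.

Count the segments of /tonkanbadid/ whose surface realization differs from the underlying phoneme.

3

Segments that undergo a rule: /n/ → [ŋ] (rule 1); /n/ → [m] (rule 1); /d/ → [t] (rule 3).
All other segments surface unchanged.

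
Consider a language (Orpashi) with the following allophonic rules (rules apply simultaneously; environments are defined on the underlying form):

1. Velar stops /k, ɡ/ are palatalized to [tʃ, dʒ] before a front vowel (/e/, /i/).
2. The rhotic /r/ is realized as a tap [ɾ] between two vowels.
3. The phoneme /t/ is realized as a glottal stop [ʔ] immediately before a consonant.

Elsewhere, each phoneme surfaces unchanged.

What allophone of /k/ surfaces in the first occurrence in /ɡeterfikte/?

/k/ — between /i/ and /t/; rule 1 does not apply here → [k].

[k]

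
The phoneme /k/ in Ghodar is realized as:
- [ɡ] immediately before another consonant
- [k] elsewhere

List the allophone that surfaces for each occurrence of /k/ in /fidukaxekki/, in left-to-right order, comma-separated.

Occurrence 1 (position 5): no conditioning environment matches → elsewhere allophone [k].
Occurrence 2 (position 9): immediately before another consonant → [ɡ].
Occurrence 3 (position 10): no conditioning environment matches → elsewhere allophone [k].

[k], [ɡ], [k]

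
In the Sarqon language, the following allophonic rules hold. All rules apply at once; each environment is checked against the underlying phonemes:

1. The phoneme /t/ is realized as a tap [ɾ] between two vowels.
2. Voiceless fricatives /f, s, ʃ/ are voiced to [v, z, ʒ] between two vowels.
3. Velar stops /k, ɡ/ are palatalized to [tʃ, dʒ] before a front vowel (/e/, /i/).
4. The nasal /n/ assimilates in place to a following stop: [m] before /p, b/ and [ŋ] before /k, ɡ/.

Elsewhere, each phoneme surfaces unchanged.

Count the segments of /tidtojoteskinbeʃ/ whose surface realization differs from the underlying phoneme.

Segments that undergo a rule: /t/ → [ɾ] (rule 1); /k/ → [tʃ] (rule 3); /n/ → [m] (rule 4).
All other segments surface unchanged.

3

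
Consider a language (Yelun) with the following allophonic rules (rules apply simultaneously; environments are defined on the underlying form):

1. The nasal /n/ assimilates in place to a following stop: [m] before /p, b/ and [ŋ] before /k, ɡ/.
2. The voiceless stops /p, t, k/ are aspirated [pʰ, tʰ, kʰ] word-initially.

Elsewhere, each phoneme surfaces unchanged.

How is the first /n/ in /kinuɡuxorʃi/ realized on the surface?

/n/ (between /i/ and /u/) fails the environment for rule 1, so it stays [n].

[n]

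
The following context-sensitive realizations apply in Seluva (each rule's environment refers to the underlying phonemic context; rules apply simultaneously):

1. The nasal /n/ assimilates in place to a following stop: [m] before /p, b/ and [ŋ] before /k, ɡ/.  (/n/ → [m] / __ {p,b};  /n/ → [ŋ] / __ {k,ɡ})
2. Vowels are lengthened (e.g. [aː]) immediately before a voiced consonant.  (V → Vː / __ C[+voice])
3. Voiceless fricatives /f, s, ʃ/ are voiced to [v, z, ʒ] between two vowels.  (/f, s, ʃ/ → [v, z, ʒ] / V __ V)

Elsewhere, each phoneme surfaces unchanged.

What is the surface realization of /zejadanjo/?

[zeːjaːdaːnjo]

/z/ — not in any rule's target class → [z].
/e/ (between /z/ and /j/) occurs before a voiced consonant → [eː] by rule 2.
/j/ stays [j].
/a/ — between /j/ and /d/, before a voiced consonant — surfaces as [aː] (rule 2).
/d/ — not in any rule's target class → [d].
Rule 2 applies to /a/ (between /d/ and /n/: before a voiced consonant) → [aː].
/n/ (between /a/ and /j/) fails the environment for rule 1, so it stays [n].
/j/ stays [j].
/o/ — word-final; rule 2 does not apply here → [o].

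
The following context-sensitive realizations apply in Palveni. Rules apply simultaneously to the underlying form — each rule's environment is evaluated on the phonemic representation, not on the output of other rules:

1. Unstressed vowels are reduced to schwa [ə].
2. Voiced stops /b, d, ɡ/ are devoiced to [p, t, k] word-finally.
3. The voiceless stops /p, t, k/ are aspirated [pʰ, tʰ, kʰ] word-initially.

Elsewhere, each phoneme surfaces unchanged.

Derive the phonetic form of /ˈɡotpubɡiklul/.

[ˈɡotpəbɡəkləl]

/ɡ/ (word-initial) fails the environment for rule 2, so it stays [ɡ].
/o/ (between /ɡ/ and /t/): rule 1 targets it, but not in an unstressed syllable → unchanged [o].
/t/ (between /o/ and /p/) fails the environment for rule 3, so it stays [t].
/p/ (between /t/ and /u/) fails the environment for rule 3, so it stays [p].
/u/ — between /p/ and /b/, in an unstressed syllable — surfaces as [ə] (rule 1).
/b/ (between /u/ and /ɡ/): rule 2 targets it, but not word-finally → unchanged [b].
/ɡ/ (between /b/ and /i/) is in the target of rule 2 but the environment (word-finally) is not met → [ɡ].
/i/ — between /ɡ/ and /k/, in an unstressed syllable — surfaces as [ə] (rule 1).
/k/ (between /i/ and /l/): rule 3 targets it, but not word-initially → unchanged [k].
/l/ stays [l].
/u/ meets the environment for rule 1 (in an unstressed syllable) → [ə].
/l/ (word-final) is unaffected → [l].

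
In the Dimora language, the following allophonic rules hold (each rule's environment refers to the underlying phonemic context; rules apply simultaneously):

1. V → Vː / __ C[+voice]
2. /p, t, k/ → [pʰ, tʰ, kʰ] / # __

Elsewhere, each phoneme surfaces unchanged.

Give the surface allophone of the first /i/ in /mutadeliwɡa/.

/i/ meets the environment for rule 1 (before a voiced consonant) → [iː].

[iː]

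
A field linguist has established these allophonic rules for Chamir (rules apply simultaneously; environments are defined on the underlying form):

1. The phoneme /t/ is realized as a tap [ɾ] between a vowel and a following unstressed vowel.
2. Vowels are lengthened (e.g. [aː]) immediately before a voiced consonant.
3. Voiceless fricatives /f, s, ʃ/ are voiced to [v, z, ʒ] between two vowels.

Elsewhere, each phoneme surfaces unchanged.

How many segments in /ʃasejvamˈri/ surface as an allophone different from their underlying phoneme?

3

Segments that undergo a rule: /s/ → [z] (rule 3); /e/ → [eː] (rule 2); /a/ → [aː] (rule 2).
All other segments surface unchanged.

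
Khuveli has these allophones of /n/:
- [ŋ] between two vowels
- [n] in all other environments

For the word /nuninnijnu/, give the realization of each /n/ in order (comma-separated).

Occurrence 1 (position 1): no conditioning environment matches → elsewhere allophone [n].
Occurrence 2 (position 3): between two vowels → [ŋ].
Occurrence 3 (position 5): no conditioning environment matches → elsewhere allophone [n].
Occurrence 4 (position 6): no conditioning environment matches → elsewhere allophone [n].
Occurrence 5 (position 9): no conditioning environment matches → elsewhere allophone [n].

[n], [ŋ], [n], [n], [n]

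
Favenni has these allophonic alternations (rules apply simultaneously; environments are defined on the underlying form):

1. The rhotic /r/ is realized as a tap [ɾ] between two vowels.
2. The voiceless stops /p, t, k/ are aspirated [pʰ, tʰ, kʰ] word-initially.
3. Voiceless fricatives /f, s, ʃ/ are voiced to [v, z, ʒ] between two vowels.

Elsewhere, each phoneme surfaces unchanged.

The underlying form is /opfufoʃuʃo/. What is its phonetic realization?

[opfuvoʒuʒo]

/o/ (word-initial): no rule targets it → [o].
/p/ (between /o/ and /f/): rule 2 targets it, but not word-initially → unchanged [p].
/f/ (between /p/ and /u/) is in the target of rule 3 but the environment (between two vowels) is not met → [f].
/u/ stays [u].
/f/ meets the environment for rule 3 (between two vowels) → [v].
/o/ (between /f/ and /ʃ/) is unaffected → [o].
/ʃ/ meets the environment for rule 3 (between two vowels) → [ʒ].
/u/ stays [u].
/ʃ/ — between /u/ and /o/, between two vowels — surfaces as [ʒ] (rule 3).
/o/ stays [o].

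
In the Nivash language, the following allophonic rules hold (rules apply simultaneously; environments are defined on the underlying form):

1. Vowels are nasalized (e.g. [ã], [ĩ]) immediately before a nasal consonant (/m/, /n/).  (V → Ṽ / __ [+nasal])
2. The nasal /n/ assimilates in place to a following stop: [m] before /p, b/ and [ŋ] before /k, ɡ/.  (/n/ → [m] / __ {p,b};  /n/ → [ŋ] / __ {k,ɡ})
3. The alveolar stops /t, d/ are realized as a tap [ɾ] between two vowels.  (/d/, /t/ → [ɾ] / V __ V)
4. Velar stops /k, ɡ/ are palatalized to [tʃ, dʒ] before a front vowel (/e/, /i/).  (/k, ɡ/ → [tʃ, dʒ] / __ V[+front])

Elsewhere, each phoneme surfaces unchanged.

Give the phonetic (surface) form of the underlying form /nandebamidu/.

[nãndebãmiɾu]

/n/ — word-initial; rule 2 does not apply here → [n].
Rule 1 applies to /a/ (between /n/ and /n/: before a nasal consonant) → [ã].
/n/ (between /a/ and /d/) is in the target of rule 2 but the environment (before a labial or velar stop) is not met → [n].
/d/ — between /n/ and /e/; rule 3 does not apply here → [d].
/e/ (between /d/ and /b/): rule 1 targets it, but not before a nasal consonant → unchanged [e].
/b/ (between /e/ and /a/): no rule targets it → [b].
Rule 1 applies to /a/ (between /b/ and /m/: before a nasal consonant) → [ã].
/m/ — not in any rule's target class → [m].
/i/ (between /m/ and /d/) is in the target of rule 1 but the environment (before a nasal consonant) is not met → [i].
/d/ (between /i/ and /u/) occurs between two vowels → [ɾ] by rule 3.
/u/ (word-final) is in the target of rule 1 but the environment (before a nasal consonant) is not met → [u].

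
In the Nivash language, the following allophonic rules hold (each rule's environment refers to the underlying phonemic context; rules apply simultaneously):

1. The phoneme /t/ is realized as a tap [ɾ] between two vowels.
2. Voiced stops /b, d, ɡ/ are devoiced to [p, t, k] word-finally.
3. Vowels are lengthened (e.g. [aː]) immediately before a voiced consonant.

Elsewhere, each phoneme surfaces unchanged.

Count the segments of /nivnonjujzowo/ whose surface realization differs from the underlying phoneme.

4

Segments that undergo a rule: /i/ → [iː] (rule 3); /o/ → [oː] (rule 3); /u/ → [uː] (rule 3); /o/ → [oː] (rule 3).
All other segments surface unchanged.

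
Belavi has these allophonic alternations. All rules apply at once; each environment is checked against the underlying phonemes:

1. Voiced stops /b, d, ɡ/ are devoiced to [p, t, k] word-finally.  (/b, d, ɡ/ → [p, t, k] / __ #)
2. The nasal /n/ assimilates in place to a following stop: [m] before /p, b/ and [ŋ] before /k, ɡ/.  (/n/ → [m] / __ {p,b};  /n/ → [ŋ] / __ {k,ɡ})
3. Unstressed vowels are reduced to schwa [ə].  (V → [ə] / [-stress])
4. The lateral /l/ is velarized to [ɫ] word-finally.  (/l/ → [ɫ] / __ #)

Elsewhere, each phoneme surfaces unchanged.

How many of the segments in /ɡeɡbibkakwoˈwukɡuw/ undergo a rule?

5

Segments that undergo a rule: /e/ → [ə] (rule 3); /i/ → [ə] (rule 3); /a/ → [ə] (rule 3); /o/ → [ə] (rule 3); /u/ → [ə] (rule 3).
All other segments surface unchanged.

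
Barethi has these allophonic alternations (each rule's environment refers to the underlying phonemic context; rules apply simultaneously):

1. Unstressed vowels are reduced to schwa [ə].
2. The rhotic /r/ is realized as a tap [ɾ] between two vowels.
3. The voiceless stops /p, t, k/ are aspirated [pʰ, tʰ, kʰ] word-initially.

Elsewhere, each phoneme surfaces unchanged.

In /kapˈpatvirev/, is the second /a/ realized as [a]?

Yes

/a/ — between /p/ and /t/; rule 1 does not apply here → [a].
The actual realization is [a], which matches [a].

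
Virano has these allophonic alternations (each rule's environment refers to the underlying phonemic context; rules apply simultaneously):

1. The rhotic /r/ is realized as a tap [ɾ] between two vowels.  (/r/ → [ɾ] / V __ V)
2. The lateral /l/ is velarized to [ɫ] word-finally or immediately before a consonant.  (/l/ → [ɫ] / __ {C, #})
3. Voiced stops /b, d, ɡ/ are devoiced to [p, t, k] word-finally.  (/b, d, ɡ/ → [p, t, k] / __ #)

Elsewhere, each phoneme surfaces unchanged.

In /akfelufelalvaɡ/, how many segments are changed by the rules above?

2

Segments that undergo a rule: /l/ → [ɫ] (rule 2); /ɡ/ → [k] (rule 3).
All other segments surface unchanged.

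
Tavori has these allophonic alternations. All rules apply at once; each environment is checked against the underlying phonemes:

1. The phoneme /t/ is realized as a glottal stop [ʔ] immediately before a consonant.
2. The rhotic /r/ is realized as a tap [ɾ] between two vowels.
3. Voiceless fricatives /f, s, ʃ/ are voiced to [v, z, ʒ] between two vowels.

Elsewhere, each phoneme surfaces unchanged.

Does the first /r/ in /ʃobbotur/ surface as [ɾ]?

/r/ (word-final) is in the target of rule 2 but the environment (between two vowels) is not met → [r].
The actual realization is [r], not [ɾ].

No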